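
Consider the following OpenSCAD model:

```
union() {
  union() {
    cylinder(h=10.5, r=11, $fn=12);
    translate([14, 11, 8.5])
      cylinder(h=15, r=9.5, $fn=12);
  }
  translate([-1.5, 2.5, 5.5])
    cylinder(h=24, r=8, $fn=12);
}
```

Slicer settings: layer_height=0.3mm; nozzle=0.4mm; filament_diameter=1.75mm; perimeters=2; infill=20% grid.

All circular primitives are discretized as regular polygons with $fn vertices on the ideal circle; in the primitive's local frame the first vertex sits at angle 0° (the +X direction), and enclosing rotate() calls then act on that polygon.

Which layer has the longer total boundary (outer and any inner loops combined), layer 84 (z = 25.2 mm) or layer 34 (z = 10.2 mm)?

Layer 84 (z = 25.2): the cylinder is absent (z outside [0, 10.5]); the cylinder at (14, 11) is absent (z outside [8.5, 23.5]); Merging all regions: nothing is present at this height; the r=8 cylinder at (-1.5, 2.5) gives a regular 12-gon of circumradius 8 (constant along its height) (perimeter = 2·12·8.000·sin(180°/12) = 49.69 mm); Merging all regions: only the r=8 cylinder at (-1.5, 2.5) is present, so the union is just that shape — boundary = 49.69 mm. So its perimeter = 49.69 mm. Layer 34 (z = 10.2): the cylinder: section is a regular 12-gon, circumradius r=11 (perimeter = 2·12·11.000·sin(180°/12) = 68.33 mm); the cylinder at (14, 11): section is a regular 12-gon, circumradius r=9.5 (perimeter = 2·12·9.500·sin(180°/12) = 59.01 mm); Merging all regions: the regions partially overlap (shared area 13.83 mm²), so the edge portions inside another operand are dropped and the merged outline is re-measured after clipping — boundary = 108.23 mm; the r=8 cylinder at (-1.5, 2.5) contributes a regular 12-gon of circumradius 8 (perimeter = 2·12·8.000·sin(180°/12) = 49.69 mm); Combining (union): the r=8 cylinder at (-1.5, 2.5) lies entirely inside the result so far, so the union is just the result so far — boundary = 108.23 mm. So its perimeter = 108.23 mm. Layer 34 is larger (108.23 vs 49.69 mm).

layer 34 (z = 10.2 mm)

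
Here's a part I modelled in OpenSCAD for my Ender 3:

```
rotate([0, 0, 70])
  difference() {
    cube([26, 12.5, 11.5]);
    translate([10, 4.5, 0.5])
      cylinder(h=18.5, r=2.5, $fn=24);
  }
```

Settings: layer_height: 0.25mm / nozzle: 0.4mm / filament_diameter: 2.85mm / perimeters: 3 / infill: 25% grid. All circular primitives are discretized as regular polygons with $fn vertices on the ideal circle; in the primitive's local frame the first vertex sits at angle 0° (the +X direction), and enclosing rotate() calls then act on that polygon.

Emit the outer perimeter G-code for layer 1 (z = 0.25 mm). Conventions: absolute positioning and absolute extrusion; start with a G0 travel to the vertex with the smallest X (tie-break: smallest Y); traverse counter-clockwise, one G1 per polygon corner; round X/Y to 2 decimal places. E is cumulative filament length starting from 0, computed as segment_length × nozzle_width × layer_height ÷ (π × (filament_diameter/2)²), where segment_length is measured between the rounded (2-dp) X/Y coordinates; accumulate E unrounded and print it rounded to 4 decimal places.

At z = 0.25 mm: the cube is present — its section is the full 26×12.5 rectangle; the cylinder at (10, 4.5) is absent (z outside [0.5, 19]); Taking the first minus the rest: none of the subtracted shapes is present at this height, so the 26×12.5 cube is unchanged — 1 connected region; (rotated 70° about Z; rotation is an isometry so areas/perimeters/island counts are preserved). The outline is a single polygon with 4 vertices. Extrusion per mm of travel: 0.4 × 0.25 / (π × 1.425²) = 0.015675. Accumulating E over each segment gives final E = 1.2070.

G0 X-11.75 Y4.28 Z0.25
G1 X0.00 Y0.00 E0.1960
G1 X8.89 Y24.43 E0.6035
G1 X-2.85 Y28.71 E0.7994
G1 X-11.75 Y4.28 E1.2070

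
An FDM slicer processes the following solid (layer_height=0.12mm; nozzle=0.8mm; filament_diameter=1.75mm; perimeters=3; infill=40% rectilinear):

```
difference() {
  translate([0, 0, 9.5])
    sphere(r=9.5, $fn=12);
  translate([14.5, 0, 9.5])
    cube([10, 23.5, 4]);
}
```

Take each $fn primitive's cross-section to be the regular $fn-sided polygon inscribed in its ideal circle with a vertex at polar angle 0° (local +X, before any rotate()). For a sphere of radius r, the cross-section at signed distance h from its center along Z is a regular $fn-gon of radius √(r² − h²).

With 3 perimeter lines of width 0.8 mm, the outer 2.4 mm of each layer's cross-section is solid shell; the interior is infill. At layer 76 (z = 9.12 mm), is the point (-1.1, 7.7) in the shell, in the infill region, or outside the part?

shell

At z = 9.12 mm: the r=9.5 sphere slices to a regular 12-gon of circumradius 9.492 (√(r²−h²) with h=0.38 from center); the cube at (14.5, 0) is absent (z outside [9.5, 13.5]); Subtracting the remaining from the first: none of the subtracted shapes is present at this height, so the r=9.5 sphere is unchanged — 1 connected region. Overall, the cross-section is a single solid region. The nearest boundary edge runs (0.00, 9.49)→(-4.75, 8.22); distance from the point to it = 1.45 mm. The point is inside the cross-section, 1.45 mm from the nearest boundary — within the 2.4 mm shell band (3 × 0.8).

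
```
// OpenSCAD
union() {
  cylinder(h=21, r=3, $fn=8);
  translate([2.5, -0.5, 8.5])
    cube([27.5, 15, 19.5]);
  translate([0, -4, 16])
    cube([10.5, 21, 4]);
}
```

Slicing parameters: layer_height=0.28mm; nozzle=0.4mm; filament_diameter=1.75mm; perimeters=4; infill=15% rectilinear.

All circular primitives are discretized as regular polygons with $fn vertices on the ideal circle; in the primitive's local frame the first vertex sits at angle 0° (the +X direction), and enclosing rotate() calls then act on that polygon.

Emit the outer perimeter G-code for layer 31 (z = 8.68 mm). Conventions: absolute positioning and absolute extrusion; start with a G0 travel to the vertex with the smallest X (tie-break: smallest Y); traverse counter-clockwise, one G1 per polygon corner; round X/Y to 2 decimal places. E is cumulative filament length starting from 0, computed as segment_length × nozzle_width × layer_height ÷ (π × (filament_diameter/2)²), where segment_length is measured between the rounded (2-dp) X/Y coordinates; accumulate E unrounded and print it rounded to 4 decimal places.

G0 X-3.00 Y0.00 Z8.68
G1 X-2.12 Y-2.12 E0.1069
G1 X0.00 Y-3.00 E0.2138
G1 X2.12 Y-2.12 E0.3206
G1 X2.79 Y-0.50 E0.4023
G1 X30.00 Y-0.50 E1.6693
G1 X30.00 Y14.50 E2.3678
G1 X2.50 Y14.50 E3.6483
G1 X2.50 Y1.21 E4.2671
G1 X2.12 Y2.12 E4.3130
G1 X0.00 Y3.00 E4.4199
G1 X-2.12 Y2.12 E4.5268
G1 X-3.00 Y0.00 E4.6337

At z = 8.68 mm: the cylinder: section is a regular 8-gon, circumradius r=3; the cube at (2.5, -0.5) is present — its section is the full 27.5×15 rectangle; the cube at (0, -4) does not reach this height (z outside [16, 20]); Merging all regions: the regions partially overlap (shared area 0.50 mm²), so overlapping operands fuse into one piece — 1 connected region. The outline is a single polygon with 12 vertices. Extrusion per mm of travel: 0.4 × 0.28 / (π × 0.875²) = 0.046564. Accumulating E over each segment gives final E = 4.6337.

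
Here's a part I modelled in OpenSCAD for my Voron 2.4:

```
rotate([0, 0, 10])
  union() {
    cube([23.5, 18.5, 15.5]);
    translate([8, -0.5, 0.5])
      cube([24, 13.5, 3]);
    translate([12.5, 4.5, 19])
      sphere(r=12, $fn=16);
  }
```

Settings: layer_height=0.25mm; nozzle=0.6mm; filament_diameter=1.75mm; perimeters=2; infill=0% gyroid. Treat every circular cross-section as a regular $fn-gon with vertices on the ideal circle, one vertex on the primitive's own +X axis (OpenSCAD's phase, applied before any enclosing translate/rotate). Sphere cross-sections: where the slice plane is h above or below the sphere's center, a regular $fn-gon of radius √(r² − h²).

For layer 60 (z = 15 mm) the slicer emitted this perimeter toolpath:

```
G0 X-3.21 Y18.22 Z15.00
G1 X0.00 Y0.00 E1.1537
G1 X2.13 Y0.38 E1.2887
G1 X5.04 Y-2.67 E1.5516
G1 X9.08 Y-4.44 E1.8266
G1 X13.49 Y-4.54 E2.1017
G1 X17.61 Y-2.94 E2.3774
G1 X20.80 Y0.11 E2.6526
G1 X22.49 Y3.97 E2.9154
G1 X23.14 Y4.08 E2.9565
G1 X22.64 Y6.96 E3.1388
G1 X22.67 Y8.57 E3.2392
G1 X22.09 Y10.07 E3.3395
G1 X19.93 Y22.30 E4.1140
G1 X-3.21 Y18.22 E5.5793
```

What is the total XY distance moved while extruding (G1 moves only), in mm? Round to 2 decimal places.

Sum the Euclidean lengths of each G1 segment: total = 89.47 mm.

89.47 mm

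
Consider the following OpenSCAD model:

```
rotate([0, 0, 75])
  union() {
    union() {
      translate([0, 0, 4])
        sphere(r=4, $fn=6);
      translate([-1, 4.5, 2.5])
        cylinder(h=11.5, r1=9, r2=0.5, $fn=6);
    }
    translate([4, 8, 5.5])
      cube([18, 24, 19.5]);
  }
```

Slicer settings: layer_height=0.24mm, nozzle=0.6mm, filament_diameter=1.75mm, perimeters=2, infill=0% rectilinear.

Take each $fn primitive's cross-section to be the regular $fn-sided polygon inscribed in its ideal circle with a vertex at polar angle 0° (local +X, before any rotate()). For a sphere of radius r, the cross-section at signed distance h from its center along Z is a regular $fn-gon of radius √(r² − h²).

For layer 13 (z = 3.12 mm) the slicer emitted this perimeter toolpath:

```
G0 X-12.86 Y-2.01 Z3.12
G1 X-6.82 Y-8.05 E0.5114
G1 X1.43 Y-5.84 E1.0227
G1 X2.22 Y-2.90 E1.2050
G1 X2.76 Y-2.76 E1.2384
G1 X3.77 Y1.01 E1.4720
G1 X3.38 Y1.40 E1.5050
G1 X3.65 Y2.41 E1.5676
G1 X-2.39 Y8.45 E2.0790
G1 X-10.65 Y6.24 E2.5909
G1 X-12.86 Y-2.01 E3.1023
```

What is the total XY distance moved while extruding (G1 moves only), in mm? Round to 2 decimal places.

Sum the Euclidean lengths of each G1 segment: total = 51.82 mm.

51.82 mm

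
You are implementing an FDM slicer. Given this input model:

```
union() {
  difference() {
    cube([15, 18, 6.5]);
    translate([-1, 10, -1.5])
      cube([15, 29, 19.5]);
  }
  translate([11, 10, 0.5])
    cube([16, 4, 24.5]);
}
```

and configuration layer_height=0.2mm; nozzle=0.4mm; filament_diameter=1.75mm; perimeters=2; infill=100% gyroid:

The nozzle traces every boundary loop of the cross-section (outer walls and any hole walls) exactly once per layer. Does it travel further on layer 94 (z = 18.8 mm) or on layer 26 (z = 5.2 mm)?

layer 26 (z = 5.2 mm)

Layer 94 (z = 18.8): the cube is absent (z outside [0, 6.5]); the cube at (-1, 10) does not reach this height (z outside [-1.5, 18]); Subtracting the remaining from the first: the first operand is absent here, so nothing remains; the 16×4 cube at (11, 10) contributes its full rectangle (perimeter 40.00 mm); Combining (union): only the 16×4 cube at (11, 10) is present, so the union is just that shape — boundary = 40.00 mm. So its perimeter = 40.00 mm. Layer 26 (z = 5.2): the cube (footprint 15×18) is included at this height (perimeter 66.00 mm); the cube at (-1, 10) is present — its section is the full 15×29 rectangle (perimeter 88.00 mm); After the difference (first − rest): starting from the 15×18 cube, the 15×29 cube at (-1, 10) partially overlaps it — only the 112.00 mm² overlap (of its 435.00 mm²) is removed, clipping the outline — boundary = 66.00 mm; the 16×4 cube at (11, 10) contributes its full rectangle (perimeter 40.00 mm); Merging all regions: the regions partially overlap (shared area 4.00 mm²), so the edge portions inside another operand are dropped and the merged outline is re-measured after clipping — boundary = 90.00 mm. So its perimeter = 90.00 mm. Layer 26 is larger (90.00 vs 40.00 mm).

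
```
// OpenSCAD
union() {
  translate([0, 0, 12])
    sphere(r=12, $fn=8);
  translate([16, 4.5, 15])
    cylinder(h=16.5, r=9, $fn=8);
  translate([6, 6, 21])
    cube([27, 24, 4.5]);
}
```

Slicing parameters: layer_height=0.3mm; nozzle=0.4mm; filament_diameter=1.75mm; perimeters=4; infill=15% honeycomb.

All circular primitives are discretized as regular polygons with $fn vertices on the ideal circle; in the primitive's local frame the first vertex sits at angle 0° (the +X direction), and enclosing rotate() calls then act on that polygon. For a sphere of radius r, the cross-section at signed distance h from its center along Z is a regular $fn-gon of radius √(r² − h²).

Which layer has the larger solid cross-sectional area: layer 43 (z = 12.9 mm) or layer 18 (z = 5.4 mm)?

layer 43 (z = 12.9 mm)

Layer 43 (z = 12.9): the r=12 sphere slices to a regular 8-gon of circumradius 11.966 (√(r²−h²) with h=0.9 from center) (area = (8/2)·11.966²·sin(360°/8) = 405.00 mm²); the cylinder at (16, 4.5) does not reach this height (z outside [15, 31.5]); the cube at (6, 6) is absent (z outside [21, 25.5]); Combining (union): only the r=12 sphere is present, so the union is just that shape — area = 405.00 mm². So its area = 405.00 mm². Layer 18 (z = 5.4): the r=12 sphere slices to a regular 8-gon of circumradius 10.022 (√(r²−h²) with h=6.6 from center) (area = (8/2)·10.022²·sin(360°/8) = 284.09 mm²); the cylinder at (16, 4.5) does not reach this height (z outside [15, 31.5]); the cube at (6, 6) does not reach this height (z outside [21, 25.5]); Combining (union): only the r=12 sphere is present, so the union is just that shape — area = 284.09 mm². So its area = 284.09 mm². Layer 43 is larger (405.00 vs 284.09 mm²).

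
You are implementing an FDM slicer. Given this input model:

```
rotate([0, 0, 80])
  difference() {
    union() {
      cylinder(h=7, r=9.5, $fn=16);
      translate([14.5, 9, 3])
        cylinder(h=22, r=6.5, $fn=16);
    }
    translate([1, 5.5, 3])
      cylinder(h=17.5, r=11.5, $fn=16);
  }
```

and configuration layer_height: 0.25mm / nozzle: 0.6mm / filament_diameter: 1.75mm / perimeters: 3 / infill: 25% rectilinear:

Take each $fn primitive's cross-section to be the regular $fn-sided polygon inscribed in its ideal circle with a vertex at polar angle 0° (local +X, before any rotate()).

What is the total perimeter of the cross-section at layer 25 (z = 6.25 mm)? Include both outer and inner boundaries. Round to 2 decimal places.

88.70 mm

At z = 6.25 mm: the cylinder: section is a regular 16-gon, circumradius r=9.5 (perimeter = 2·16·9.500·sin(180°/16) = 59.31 mm); the r=6.5 cylinder at (14.5, 9) contributes a regular 16-gon of circumradius 6.5 (perimeter = 2·16·6.500·sin(180°/16) = 40.58 mm); Combining (union): the 2 present regions are separate (no shared area or edge), so areas and boundary lengths simply add and each stays a separate island — boundary = 99.89 mm; the cylinder at (1, 5.5): section is a regular 16-gon, circumradius r=11.5 (perimeter = 2·16·11.500·sin(180°/16) = 71.79 mm); Subtracting the remaining from the first: starting from the result so far, the r=11.5 cylinder at (1, 5.5) partially overlaps it — only the 245.53 mm² overlap (of its 404.88 mm²) is removed, clipping the outline — boundary = 88.70 mm; (rotated 80° about Z; rotation is an isometry so areas/perimeters/island counts are preserved). Overall, the cross-section has 2 separate islands. Total boundary length (outer) = 88.70 mm.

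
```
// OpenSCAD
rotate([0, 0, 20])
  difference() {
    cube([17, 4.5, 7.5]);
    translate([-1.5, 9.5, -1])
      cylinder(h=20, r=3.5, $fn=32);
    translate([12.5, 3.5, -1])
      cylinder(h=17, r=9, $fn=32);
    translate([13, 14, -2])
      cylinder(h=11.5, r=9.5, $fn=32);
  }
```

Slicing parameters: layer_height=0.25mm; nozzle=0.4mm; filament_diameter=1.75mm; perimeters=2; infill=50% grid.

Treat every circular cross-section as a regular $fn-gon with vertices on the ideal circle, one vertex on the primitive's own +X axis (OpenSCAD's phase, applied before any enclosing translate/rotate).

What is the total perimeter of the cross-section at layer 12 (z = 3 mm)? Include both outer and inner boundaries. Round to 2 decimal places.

16.91 mm

At z = 3 mm: the cube (footprint 17×4.5) is included at this height (perimeter 43.00 mm); the r=3.5 cylinder at (-1.5, 9.5) contributes a regular 32-gon of circumradius 3.5 (perimeter = 2·32·3.500·sin(180°/32) = 21.96 mm); the r=9 cylinder at (12.5, 3.5) contributes a regular 32-gon of circumradius 9 (perimeter = 2·32·9.000·sin(180°/32) = 56.46 mm); the r=9.5 cylinder at (13, 14) contributes a regular 32-gon of circumradius 9.5 (perimeter = 2·32·9.500·sin(180°/32) = 59.59 mm); Taking the first minus the rest: starting from the 17×4.5 cube, the r=3.5 cylinder at (-1.5, 9.5) misses the remaining region (no effect); the r=9 cylinder at (12.5, 3.5) partially overlaps it — only the 59.79 mm² overlap (of its 252.84 mm²) is removed, clipping the outline; the r=9.5 cylinder at (13, 14) misses the remaining region (no effect) — boundary = 16.91 mm; (rotated 20° about Z; rotation is an isometry so areas/perimeters/island counts are preserved). Overall, the cross-section is a single solid region. Total boundary length (outer) = 16.91 mm.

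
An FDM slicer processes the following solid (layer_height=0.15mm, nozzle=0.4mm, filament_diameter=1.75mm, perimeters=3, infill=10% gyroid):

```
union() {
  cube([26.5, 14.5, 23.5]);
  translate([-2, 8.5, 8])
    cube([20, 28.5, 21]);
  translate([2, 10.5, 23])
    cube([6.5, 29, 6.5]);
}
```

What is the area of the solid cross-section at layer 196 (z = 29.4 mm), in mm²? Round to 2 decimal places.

At z = 29.4 mm: the cube does not reach this height (z outside [0, 23.5]); the cube at (-2, 8.5) is not intersected at this z (z outside [8, 29]); the cube at (2, 10.5) (footprint 6.5×29) is included at this height (area 188.50 mm²); Merging all regions: only the 6.5×29 cube at (2, 10.5) is present, so the union is just that shape — area = 188.50 mm². Overall, the cross-section is a single solid region. Net area = 188.50 mm².

188.50 mm²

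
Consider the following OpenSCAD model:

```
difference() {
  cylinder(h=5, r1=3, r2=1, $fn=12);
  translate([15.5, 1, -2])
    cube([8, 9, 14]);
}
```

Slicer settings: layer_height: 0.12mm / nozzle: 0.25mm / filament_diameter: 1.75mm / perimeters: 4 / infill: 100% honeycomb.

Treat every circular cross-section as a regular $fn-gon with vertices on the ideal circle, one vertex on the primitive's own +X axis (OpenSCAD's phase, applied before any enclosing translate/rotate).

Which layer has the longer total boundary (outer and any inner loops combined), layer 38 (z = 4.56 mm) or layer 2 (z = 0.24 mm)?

layer 2 (z = 0.24 mm)

Layer 38 (z = 4.56): the cone: at t=0.912 of its height the radius interpolates to r₁+(r₂−r₁)t = 1.176, giving a regular 12-gon of that circumradius (perimeter = 2·12·1.176·sin(180°/12) = 7.30 mm); the cube at (15.5, 1) (footprint 8×9) is included at this height (perimeter 34.00 mm); After the difference (first − rest): starting from the cone, the 8×9 cube at (15.5, 1) misses the remaining region (no effect) — boundary = 7.30 mm. So its perimeter = 7.30 mm. Layer 2 (z = 0.24): the cone: at t=0.048 of its height the radius interpolates to r₁+(r₂−r₁)t = 2.904, giving a regular 12-gon of that circumradius (perimeter = 2·12·2.904·sin(180°/12) = 18.04 mm); the cube at (15.5, 1) is present — its section is the full 8×9 rectangle (perimeter 34.00 mm); Taking the first minus the rest: starting from the cone, the 8×9 cube at (15.5, 1) misses the remaining region (no effect) — boundary = 18.04 mm. So its perimeter = 18.04 mm. Layer 2 is larger (18.04 vs 7.30 mm).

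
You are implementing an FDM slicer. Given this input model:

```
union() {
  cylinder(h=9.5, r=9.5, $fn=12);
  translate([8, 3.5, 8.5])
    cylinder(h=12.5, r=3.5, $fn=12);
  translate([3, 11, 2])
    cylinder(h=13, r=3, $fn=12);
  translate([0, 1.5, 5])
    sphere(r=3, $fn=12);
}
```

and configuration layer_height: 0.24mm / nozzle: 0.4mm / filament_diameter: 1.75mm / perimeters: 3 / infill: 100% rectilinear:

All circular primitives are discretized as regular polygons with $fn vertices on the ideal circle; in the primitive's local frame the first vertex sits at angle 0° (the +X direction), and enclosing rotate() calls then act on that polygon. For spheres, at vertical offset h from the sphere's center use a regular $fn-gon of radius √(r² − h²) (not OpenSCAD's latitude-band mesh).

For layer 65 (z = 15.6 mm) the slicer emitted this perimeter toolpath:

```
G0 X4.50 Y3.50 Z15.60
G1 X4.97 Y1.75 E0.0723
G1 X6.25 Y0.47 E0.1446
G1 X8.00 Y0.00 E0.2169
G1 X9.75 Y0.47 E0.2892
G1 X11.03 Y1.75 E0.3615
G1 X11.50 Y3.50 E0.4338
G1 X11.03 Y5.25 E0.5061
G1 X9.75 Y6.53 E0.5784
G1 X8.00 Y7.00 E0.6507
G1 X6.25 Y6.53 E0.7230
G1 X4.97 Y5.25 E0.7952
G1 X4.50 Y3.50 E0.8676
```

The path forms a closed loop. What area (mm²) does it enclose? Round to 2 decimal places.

Apply the shoelace formula to the sequence of (X, Y) vertices; enclosed area = 36.74 mm².

36.74 mm²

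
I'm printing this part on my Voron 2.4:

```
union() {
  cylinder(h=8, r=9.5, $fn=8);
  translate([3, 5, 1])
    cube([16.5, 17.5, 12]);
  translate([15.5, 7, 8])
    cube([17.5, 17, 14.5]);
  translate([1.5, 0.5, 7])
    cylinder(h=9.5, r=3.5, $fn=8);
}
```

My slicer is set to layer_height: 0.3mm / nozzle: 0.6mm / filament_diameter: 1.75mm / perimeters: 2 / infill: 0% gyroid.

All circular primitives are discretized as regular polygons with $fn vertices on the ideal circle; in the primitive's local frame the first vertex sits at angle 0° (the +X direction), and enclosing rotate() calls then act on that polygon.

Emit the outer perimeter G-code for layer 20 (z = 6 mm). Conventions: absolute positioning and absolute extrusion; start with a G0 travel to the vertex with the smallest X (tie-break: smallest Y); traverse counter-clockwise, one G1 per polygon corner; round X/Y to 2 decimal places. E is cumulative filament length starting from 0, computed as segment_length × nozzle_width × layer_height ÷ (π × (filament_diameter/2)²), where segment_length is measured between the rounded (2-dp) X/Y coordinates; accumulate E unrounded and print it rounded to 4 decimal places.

At z = 6 mm: the r=9.5 cylinder gives a regular 8-gon of circumradius 9.5 (constant along its height); the 16.5×17.5 cube at (3, 5) contributes its full rectangle; the cube at (15.5, 7) is not intersected at this z (z outside [8, 22.5]); the cylinder at (1.5, 0.5) does not reach this height (z outside [7, 16.5]); Merging all regions: the regions partially overlap (shared area 9.86 mm²), so overlapping operands fuse into one piece — 1 connected region. The outline is a single polygon with 12 vertices. Extrusion per mm of travel: 0.6 × 0.3 / (π × 0.875²) = 0.074835. Accumulating E over each segment gives final E = 8.4266.

G0 X-9.50 Y0.00 Z6.00
G1 X-6.72 Y-6.72 E0.5442
G1 X0.00 Y-9.50 E1.0885
G1 X6.72 Y-6.72 E1.6327
G1 X9.50 Y0.00 E2.1769
G1 X7.43 Y5.00 E2.5819
G1 X19.50 Y5.00 E3.4851
G1 X19.50 Y22.50 E4.7948
G1 X3.00 Y22.50 E6.0295
G1 X3.00 Y8.26 E7.0952
G1 X0.00 Y9.50 E7.3381
G1 X-6.72 Y6.72 E7.8824
G1 X-9.50 Y0.00 E8.4266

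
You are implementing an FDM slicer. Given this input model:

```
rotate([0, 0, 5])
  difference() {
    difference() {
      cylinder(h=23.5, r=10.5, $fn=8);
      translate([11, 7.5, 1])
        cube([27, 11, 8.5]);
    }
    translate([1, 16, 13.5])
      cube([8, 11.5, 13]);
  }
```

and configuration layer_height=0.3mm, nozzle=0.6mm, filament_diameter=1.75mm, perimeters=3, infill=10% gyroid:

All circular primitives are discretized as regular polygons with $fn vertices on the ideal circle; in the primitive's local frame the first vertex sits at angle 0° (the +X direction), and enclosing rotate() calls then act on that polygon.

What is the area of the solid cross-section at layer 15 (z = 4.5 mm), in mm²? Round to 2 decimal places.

311.83 mm²

At z = 4.5 mm: the r=10.5 cylinder gives a regular 8-gon of circumradius 10.5 (constant along its height) (area = (8/2)·10.500²·sin(360°/8) = 311.83 mm²); the cube at (11, 7.5) (footprint 27×11) is included at this height (area 297.00 mm²); Taking the first minus the rest: starting from the r=10.5 cylinder (311.83 mm²), the 27×11 cube at (11, 7.5) misses the remaining region (no effect) — area = 311.83 mm²; the cube at (1, 16) is absent (z outside [13.5, 26.5]); Taking the first minus the rest: none of the subtracted shapes is present at this height, so the result so far is unchanged — area = 311.83 mm²; (whole slice rotated 5° about Z — lengths, areas and connectivity unchanged). Overall, the cross-section is a single solid region. Net area = 311.83 mm².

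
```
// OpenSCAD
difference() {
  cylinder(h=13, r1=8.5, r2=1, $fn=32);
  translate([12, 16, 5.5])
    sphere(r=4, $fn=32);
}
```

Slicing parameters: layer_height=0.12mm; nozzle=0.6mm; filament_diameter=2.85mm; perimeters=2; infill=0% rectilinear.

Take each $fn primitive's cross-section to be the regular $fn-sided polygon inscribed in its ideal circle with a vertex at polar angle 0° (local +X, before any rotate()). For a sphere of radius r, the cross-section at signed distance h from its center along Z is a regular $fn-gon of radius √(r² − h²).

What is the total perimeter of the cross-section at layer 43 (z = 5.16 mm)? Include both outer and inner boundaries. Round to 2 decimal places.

34.65 mm

At z = 5.16 mm: the cone contributes a regular 32-gon of circumradius 5.523 (interpolated between r1=8.5 and r2=1 at t=0.397) (perimeter = 2·32·5.523·sin(180°/32) = 34.65 mm); the r=4 sphere at (12, 16) contributes a regular 32-gon of circumradius √(4²−0.34²) = 3.986 (perimeter = 2·32·3.986·sin(180°/32) = 25.00 mm); After the difference (first − rest): starting from the cone, the r=4 sphere at (12, 16) misses the remaining region (no effect) — boundary = 34.65 mm. Overall, the cross-section is a single solid region. Total boundary length (outer) = 34.65 mm.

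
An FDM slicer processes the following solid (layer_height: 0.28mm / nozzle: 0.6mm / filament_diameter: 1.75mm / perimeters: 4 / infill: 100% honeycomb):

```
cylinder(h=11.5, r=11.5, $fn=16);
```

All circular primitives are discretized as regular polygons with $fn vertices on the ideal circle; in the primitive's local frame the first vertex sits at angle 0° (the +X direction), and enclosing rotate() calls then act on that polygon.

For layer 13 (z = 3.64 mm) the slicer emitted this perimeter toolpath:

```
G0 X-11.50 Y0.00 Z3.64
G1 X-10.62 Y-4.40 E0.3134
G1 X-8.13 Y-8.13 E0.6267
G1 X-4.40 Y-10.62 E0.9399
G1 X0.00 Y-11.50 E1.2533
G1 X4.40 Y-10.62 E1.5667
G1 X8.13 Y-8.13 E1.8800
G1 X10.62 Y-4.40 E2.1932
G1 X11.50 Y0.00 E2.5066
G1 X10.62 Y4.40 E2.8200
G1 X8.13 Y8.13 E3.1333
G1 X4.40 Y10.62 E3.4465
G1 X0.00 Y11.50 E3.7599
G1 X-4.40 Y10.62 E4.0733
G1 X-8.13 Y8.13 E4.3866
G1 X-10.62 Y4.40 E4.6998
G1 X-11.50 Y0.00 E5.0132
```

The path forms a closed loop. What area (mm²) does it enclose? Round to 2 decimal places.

Apply the shoelace formula to the sequence of (X, Y) vertices; enclosed area = 404.67 mm².

404.67 mm²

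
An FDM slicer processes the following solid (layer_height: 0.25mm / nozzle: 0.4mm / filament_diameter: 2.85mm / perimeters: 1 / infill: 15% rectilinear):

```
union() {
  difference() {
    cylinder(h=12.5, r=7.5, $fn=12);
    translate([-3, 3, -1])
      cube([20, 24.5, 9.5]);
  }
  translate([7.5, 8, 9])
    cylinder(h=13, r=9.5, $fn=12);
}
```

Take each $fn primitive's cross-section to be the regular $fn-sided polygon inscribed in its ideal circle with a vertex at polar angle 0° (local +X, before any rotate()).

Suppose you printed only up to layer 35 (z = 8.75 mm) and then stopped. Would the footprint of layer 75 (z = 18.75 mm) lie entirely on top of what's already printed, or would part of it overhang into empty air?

Compare the two slices. At z = 8.75: the r=7.5 cylinder gives a regular 12-gon of circumradius 7.5 (constant along its height) (area = (12/2)·7.500²·sin(360°/12) = 168.75 mm²); the cube at (-3, 3) is not intersected at this z (z outside [-1, 8.5]); Taking the first minus the rest: none of the subtracted shapes is present at this height, so the r=7.5 cylinder is unchanged — area = 168.75 mm²; the cylinder at (7.5, 8) is not intersected at this z (z outside [9, 22]); Taking the union: only that combined region is present, so the union is just that shape — area = 168.75 mm². At z = 18.75: the cylinder does not reach this height (z outside [0, 12.5]); the cube at (-3, 3) is absent (z outside [-1, 8.5]); Taking the first minus the rest: the first operand is absent here, so nothing remains; the r=9.5 cylinder at (7.5, 8) gives a regular 12-gon of circumradius 9.5 (constant along its height) (area = (12/2)·9.500²·sin(360°/12) = 270.75 mm²); Combining (union): only the r=9.5 cylinder at (7.5, 8) is present, so the union is just that shape — area = 270.75 mm². Checking containment: at z = 18.75 the cross-section extends beyond the z = 8.75 cross-section by about 222.56 mm².

part overhangs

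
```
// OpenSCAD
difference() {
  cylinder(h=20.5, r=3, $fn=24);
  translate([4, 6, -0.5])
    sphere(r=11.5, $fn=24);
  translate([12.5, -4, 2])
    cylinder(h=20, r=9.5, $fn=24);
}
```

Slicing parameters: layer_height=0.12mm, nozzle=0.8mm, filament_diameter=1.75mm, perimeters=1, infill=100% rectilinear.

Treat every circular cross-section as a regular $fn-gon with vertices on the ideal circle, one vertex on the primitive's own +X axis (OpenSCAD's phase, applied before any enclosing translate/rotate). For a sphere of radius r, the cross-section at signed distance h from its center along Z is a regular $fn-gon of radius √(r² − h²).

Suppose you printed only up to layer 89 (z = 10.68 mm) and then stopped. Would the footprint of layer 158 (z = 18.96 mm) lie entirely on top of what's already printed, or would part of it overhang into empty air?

Compare the two slices. At z = 10.68: the r=3 cylinder gives a regular 24-gon of circumradius 3 (constant along its height) (area = (24/2)·3.000²·sin(360°/24) = 27.95 mm²); the sphere at (4, 6): section is a regular 24-gon, circumradius = √(r²−h²) = √(11.5²−11.18²) = 2.694 (area = (24/2)·2.694²·sin(360°/24) = 22.54 mm²); the r=9.5 cylinder at (12.5, -4) gives a regular 24-gon of circumradius 9.5 (constant along its height) (area = (24/2)·9.500²·sin(360°/24) = 280.30 mm²); Taking the first minus the rest: starting from the r=3 cylinder (27.95 mm²), the r=11.5 sphere at (4, 6) misses the remaining region (no effect); the r=9.5 cylinder at (12.5, -4) misses the remaining region (no effect) — area = 27.95 mm². At z = 18.96: the r=3 cylinder contributes a regular 24-gon of circumradius 3 (area = (24/2)·3.000²·sin(360°/24) = 27.95 mm²); the sphere at (4, 6) does not reach this height (|z−center|=19.460 > r=11.5); the r=9.5 cylinder at (12.5, -4) gives a regular 24-gon of circumradius 9.5 (constant along its height) (area = (24/2)·9.500²·sin(360°/24) = 280.30 mm²); After the difference (first − rest): starting from the r=3 cylinder (27.95 mm²), the r=9.5 cylinder at (12.5, -4) misses the remaining region (no effect) — area = 27.95 mm². Checking containment: the cross-section at z = 18.96 is a subset of the cross-section at z = 10.68.

entirely on top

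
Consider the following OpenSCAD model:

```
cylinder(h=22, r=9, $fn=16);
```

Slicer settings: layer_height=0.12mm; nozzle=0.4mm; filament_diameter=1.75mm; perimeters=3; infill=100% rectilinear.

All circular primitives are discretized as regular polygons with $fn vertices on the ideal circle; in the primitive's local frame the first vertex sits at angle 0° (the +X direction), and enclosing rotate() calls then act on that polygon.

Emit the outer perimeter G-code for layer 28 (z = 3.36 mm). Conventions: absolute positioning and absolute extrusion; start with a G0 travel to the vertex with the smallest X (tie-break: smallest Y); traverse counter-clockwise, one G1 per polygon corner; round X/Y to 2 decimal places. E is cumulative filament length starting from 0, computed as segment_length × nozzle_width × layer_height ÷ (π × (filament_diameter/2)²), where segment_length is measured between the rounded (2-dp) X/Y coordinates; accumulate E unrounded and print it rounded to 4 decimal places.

At z = 3.36 mm: the r=9 cylinder contributes a regular 16-gon of circumradius 9. The outline is a single polygon with 16 vertices. Extrusion per mm of travel: 0.4 × 0.12 / (π × 0.875²) = 0.019956. Accumulating E over each segment gives final E = 1.1207.

G0 X-9.00 Y0.00 Z3.36
G1 X-8.31 Y-3.44 E0.0700
G1 X-6.36 Y-6.36 E0.1401
G1 X-3.44 Y-8.31 E0.2102
G1 X0.00 Y-9.00 E0.2802
G1 X3.44 Y-8.31 E0.3502
G1 X6.36 Y-6.36 E0.4203
G1 X8.31 Y-3.44 E0.4903
G1 X9.00 Y0.00 E0.5603
G1 X8.31 Y3.44 E0.6304
G1 X6.36 Y6.36 E0.7004
G1 X3.44 Y8.31 E0.7705
G1 X0.00 Y9.00 E0.8405
G1 X-3.44 Y8.31 E0.9105
G1 X-6.36 Y6.36 E0.9806
G1 X-8.31 Y3.44 E1.0507
G1 X-9.00 Y0.00 E1.1207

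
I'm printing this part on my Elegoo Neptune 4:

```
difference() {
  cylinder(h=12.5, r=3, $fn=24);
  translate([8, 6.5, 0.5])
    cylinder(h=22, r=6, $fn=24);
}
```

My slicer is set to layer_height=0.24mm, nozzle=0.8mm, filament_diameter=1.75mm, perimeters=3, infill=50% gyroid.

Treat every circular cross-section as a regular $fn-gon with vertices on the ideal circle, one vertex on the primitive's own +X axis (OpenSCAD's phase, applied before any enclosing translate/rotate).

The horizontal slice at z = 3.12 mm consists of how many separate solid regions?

1

At z = 3.12 mm: the r=3 cylinder gives a regular 24-gon of circumradius 3 (constant along its height); the r=6 cylinder at (8, 6.5) contributes a regular 24-gon of circumradius 6; Taking the first minus the rest: starting from the r=3 cylinder, the r=6 cylinder at (8, 6.5) misses the remaining region (no effect) — 1 connected region. The result has 1 disconnected region.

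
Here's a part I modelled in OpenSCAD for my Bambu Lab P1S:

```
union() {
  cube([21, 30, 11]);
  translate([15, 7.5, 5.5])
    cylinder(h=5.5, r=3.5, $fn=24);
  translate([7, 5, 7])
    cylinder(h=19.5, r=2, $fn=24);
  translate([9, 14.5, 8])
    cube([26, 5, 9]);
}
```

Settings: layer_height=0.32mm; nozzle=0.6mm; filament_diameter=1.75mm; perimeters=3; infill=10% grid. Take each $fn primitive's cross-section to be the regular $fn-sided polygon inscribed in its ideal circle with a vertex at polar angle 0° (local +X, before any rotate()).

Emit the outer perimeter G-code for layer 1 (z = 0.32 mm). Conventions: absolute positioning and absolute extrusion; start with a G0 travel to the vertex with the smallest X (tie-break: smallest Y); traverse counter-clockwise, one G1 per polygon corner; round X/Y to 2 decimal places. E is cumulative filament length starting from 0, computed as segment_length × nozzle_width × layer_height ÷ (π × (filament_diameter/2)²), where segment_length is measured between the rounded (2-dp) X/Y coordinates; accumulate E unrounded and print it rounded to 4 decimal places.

G0 X0.00 Y0.00 Z0.32
G1 X21.00 Y0.00 E1.6763
G1 X21.00 Y30.00 E4.0710
G1 X0.00 Y30.00 E5.7474
G1 X0.00 Y0.00 E8.1421

At z = 0.32 mm: the cube (footprint 21×30) is included at this height; the cylinder at (15, 7.5) is absent (z outside [5.5, 11]); the cylinder at (7, 5) does not reach this height (z outside [7, 26.5]); the cube at (9, 14.5) is absent (z outside [8, 17]); Merging all regions: only the 21×30 cube is present, so the union is just that shape — 1 connected region. The outline is a single polygon with 4 vertices. Extrusion per mm of travel: 0.6 × 0.32 / (π × 0.875²) = 0.079824. Accumulating E over each segment gives final E = 8.1421.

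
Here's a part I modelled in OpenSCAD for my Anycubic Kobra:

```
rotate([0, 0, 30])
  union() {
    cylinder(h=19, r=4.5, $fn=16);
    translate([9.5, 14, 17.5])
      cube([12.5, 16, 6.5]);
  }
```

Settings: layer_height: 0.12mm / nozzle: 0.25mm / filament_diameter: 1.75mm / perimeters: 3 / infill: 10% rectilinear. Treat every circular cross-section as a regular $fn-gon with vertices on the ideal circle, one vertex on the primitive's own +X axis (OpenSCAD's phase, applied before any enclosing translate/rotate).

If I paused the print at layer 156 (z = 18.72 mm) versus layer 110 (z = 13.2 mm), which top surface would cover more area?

layer 156 (z = 18.72 mm)

Layer 156 (z = 18.72): the cylinder: section is a regular 16-gon, circumradius r=4.5 (area = (16/2)·4.500²·sin(360°/16) = 61.99 mm²); the cube at (9.5, 14) (footprint 12.5×16) is included at this height (area 200.00 mm²); Merging all regions: the 2 present regions are separate (no shared area or edge), so areas and boundary lengths simply add and each stays a separate island — area = 261.99 mm²; (rotated 30° about Z; rotation is an isometry so areas/perimeters/island counts are preserved). So its area = 261.99 mm². Layer 110 (z = 13.2): the r=4.5 cylinder contributes a regular 16-gon of circumradius 4.5 (area = (16/2)·4.500²·sin(360°/16) = 61.99 mm²); the cube at (9.5, 14) is absent (z outside [17.5, 24]); Merging all regions: only the r=4.5 cylinder is present, so the union is just that shape — area = 61.99 mm²; (rotated 30° about Z; rotation is an isometry so areas/perimeters/island counts are preserved). So its area = 61.99 mm². Layer 156 is larger (261.99 vs 61.99 mm²).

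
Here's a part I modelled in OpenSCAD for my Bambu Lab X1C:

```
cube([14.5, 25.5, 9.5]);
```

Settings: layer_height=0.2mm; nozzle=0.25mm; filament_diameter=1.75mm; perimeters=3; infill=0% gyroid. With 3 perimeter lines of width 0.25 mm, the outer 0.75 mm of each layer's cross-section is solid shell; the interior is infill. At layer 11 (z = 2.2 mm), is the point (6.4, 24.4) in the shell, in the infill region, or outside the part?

infill

At z = 2.2 mm: the 14.5×25.5 cube contributes its full rectangle. Overall, the cross-section is a single solid region. The nearest boundary edge runs (14.50, 25.50)→(0.00, 25.50); distance from the point to it = 1.10 mm. The point is inside the cross-section and 1.10 mm from the nearest boundary — more than the 0.75 mm shell width (3 × 0.25), so it's in the infill interior.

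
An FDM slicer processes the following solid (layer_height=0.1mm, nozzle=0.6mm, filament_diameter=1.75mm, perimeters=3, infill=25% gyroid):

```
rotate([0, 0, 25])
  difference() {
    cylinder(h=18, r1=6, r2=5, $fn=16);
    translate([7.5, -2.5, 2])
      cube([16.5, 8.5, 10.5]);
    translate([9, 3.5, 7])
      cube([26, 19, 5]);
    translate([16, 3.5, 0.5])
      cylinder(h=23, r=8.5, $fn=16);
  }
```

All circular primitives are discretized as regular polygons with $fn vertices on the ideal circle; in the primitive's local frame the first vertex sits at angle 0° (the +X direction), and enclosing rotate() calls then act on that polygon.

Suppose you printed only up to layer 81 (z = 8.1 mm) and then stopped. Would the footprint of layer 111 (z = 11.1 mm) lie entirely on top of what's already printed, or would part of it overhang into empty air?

entirely on top

Compare the two slices. At z = 8.1: the cone: at t=0.450 of its height the radius interpolates to r₁+(r₂−r₁)t = 5.550, giving a regular 16-gon of that circumradius (area = (16/2)·5.550²·sin(360°/16) = 94.30 mm²); the 16.5×8.5 cube at (7.5, -2.5) contributes its full rectangle (area 140.25 mm²); the cube at (9, 3.5) is present — its section is the full 26×19 rectangle (area 494.00 mm²); the r=8.5 cylinder at (16, 3.5) contributes a regular 16-gon of circumradius 8.5 (area = (16/2)·8.500²·sin(360°/16) = 221.19 mm²); Taking the first minus the rest: starting from the cone (94.30 mm²), the 16.5×8.5 cube at (7.5, -2.5) misses the remaining region (no effect); the 26×19 cube at (9, 3.5) misses the remaining region (no effect); the r=8.5 cylinder at (16, 3.5) misses the remaining region (no effect) — area = 94.30 mm²; (rotated 25° about Z; rotation is an isometry so areas/perimeters/island counts are preserved). At z = 11.1: the cone (r1=6→r2=5) has section circumradius 5.383 here — a regular 16-gon (area = (16/2)·5.383²·sin(360°/16) = 88.72 mm²); the cube at (7.5, -2.5) is present — its section is the full 16.5×8.5 rectangle (area 140.25 mm²); the 26×19 cube at (9, 3.5) contributes its full rectangle (area 494.00 mm²); the cylinder at (16, 3.5): section is a regular 16-gon, circumradius r=8.5 (area = (16/2)·8.500²·sin(360°/16) = 221.19 mm²); Subtracting the remaining from the first: starting from the cone (88.72 mm²), the 16.5×8.5 cube at (7.5, -2.5) misses the remaining region (no effect); the 26×19 cube at (9, 3.5) misses the remaining region (no effect); the r=8.5 cylinder at (16, 3.5) misses the remaining region (no effect) — area = 88.72 mm²; (rotated 25° about Z; rotation is an isometry so areas/perimeters/island counts are preserved). Checking containment: the cross-section at z = 11.1 is a subset of the cross-section at z = 8.1.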